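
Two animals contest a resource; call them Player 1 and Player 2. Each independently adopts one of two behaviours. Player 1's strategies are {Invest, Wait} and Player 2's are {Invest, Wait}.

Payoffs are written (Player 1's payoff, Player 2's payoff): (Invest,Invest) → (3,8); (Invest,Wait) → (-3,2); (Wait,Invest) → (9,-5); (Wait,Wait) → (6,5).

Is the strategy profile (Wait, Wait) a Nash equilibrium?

Yes

At (Wait, Wait), Player 1 earns 6; switching to Invest would give -3, so Player 1 has no profitable deviation.
Player 2 earns 5; switching to Invest would give -5, so Player 2 has no profitable deviation.
Neither player can gain by a unilateral deviation, so this profile is a Nash equilibrium.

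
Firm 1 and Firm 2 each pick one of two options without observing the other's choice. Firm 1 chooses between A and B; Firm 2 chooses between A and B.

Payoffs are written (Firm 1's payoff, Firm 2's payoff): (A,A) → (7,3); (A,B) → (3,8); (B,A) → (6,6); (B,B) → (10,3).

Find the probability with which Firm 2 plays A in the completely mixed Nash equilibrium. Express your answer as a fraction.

7/8

Let q be the probability that Firm 2 plays A. In a completely mixed equilibrium, Firm 1 must be indifferent between A and B.
Firm 1's expected payoff from A is 7q + 3(1−q); from B it is 6q + 10(1−q).
Setting these equal: 4q + 3 = −4q + 10, so q = 7/8.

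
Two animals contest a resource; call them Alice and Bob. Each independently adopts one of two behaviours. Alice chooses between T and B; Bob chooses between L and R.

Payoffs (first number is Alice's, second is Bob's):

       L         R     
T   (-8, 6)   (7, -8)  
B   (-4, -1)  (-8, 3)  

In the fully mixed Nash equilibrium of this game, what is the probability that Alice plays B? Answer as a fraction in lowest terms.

7/9

Let x be the probability that Alice plays T. In a completely mixed equilibrium, Bob must be indifferent between L and R.
Bob's expected payoff from L is 6x − (1−x); from R it is −8x + 3(1−x).
Setting these equal: 7x − 1 = −11x + 3, so x = 2/9.
Therefore Alice plays B with probability 1 − 2/9 = 7/9.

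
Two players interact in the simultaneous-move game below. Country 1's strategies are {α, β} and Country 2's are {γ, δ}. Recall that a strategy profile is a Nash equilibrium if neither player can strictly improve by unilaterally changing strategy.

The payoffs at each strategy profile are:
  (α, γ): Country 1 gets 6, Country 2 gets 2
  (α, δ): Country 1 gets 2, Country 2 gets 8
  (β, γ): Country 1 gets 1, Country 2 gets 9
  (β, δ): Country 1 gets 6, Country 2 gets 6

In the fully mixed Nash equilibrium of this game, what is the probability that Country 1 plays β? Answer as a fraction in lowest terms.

2/3

Let r be the probability that Country 1 plays α. In a completely mixed equilibrium, Country 2 must be indifferent between γ and δ.
Country 2's expected payoff from γ is 2r + 9(1−r); from δ it is 8r + 6(1−r).
Setting these equal: −7r + 9 = 2r + 6, so r = 1/3.
Therefore Country 1 plays β with probability 1 − 1/3 = 2/3.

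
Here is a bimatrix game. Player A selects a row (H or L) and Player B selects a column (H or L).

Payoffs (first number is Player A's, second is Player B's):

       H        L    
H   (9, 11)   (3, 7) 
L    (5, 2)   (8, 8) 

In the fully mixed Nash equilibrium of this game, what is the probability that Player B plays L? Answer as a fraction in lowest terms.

4/9

Let c be the probability that Player B plays H. In a completely mixed equilibrium, Player A must be indifferent between H and L.
Player A's expected payoff from H is 9c + 3(1−c); from L it is 5c + 8(1−c).
Setting these equal: 6c + 3 = −3c + 8, so c = 5/9.
Therefore Player B plays L with probability 1 − 5/9 = 4/9.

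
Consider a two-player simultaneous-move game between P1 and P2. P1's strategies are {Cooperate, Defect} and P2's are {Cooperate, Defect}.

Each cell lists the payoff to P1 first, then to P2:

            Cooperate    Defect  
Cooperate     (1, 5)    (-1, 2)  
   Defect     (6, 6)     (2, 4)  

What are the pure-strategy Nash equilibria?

(Cooperate, Cooperate): P1 prefers Defect (6 > 1) — not an equilibrium.
(Cooperate, Defect): P1 prefers Defect (2 > -1); P2 prefers Cooperate (5 > 2) — not an equilibrium.
(Defect, Cooperate): P1 gets 6 ≥ 1 from Cooperate, and P2 gets 6 ≥ 4 from Defect — Nash equilibrium.
(Defect, Defect): P2 prefers Cooperate (6 > 4) — not an equilibrium.

(Defect, Cooperate)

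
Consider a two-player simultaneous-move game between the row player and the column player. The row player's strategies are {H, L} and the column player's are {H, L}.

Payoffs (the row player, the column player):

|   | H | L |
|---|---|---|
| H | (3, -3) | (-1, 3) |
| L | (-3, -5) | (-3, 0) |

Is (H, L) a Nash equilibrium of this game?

Yes

At (H, L), the row player earns -1; switching to L would give -3, so the row player has no profitable deviation.
The column player earns 3; switching to H would give -3, so the column player has no profitable deviation.
Neither player can gain by a unilateral deviation, so this profile is a Nash equilibrium.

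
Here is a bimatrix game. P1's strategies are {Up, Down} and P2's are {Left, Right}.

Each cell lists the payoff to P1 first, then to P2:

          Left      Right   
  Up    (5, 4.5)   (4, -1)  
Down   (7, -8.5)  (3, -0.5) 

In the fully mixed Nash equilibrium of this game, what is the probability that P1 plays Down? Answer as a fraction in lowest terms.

11/27

Let p be the probability that P1 plays Up. In a completely mixed equilibrium, P2 must be indifferent between Left and Right.
P2's expected payoff from Left is 4.5p − 8.5(1−p); from Right it is −p − 0.5(1−p).
Setting these equal: 13p − 8.5 = −0.5p − 0.5, so p = 16/27.
Therefore P1 plays Down with probability 1 − 16/27 = 11/27.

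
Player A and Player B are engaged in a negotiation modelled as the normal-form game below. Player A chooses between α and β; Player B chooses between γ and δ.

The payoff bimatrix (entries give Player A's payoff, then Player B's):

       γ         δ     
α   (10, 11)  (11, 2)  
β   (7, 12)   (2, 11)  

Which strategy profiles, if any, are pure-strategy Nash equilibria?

(α, γ): Player A gets 10 ≥ 7 from β, and Player B gets 11 ≥ 2 from δ — Nash equilibrium.
(α, δ): Player B prefers γ (11 > 2) — not an equilibrium.
(β, γ): Player A prefers α (10 > 7) — not an equilibrium.
(β, δ): Player A prefers α (11 > 2); Player B prefers γ (12 > 11) — not an equilibrium.

(α, γ)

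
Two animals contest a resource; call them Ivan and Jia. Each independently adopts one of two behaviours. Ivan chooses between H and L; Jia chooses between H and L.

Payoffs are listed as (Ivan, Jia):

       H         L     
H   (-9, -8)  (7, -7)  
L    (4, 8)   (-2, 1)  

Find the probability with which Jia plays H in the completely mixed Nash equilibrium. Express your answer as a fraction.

Let q be the probability that Jia plays H. In a completely mixed equilibrium, Ivan must be indifferent between H and L.
Ivan's expected payoff from H is −9q + 7(1−q); from L it is 4q − 2(1−q).
Setting these equal: −16q + 7 = 6q − 2, so q = 9/22.

9/22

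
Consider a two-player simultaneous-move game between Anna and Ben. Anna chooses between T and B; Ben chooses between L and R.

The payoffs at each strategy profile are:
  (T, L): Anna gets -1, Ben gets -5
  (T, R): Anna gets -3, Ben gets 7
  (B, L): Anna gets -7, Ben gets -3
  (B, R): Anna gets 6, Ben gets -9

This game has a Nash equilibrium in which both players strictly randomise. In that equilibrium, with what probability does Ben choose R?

2/5

Let y be the probability that Ben plays L. In a completely mixed equilibrium, Anna must be indifferent between T and B.
Anna's expected payoff from T is −y − 3(1−y); from B it is −7y + 6(1−y).
Setting these equal: 2y − 3 = −13y + 6, so y = 3/5.
Therefore Ben plays R with probability 1 − 3/5 = 2/5.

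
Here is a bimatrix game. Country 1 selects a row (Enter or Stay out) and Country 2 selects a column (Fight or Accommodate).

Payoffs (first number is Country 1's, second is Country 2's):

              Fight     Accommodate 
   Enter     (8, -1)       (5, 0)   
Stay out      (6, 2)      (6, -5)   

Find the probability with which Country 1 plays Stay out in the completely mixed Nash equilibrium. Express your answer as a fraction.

1/8

Let x be the probability that Country 1 plays Enter. In a completely mixed equilibrium, Country 2 must be indifferent between Fight and Accommodate.
Country 2's expected payoff from Fight is −x + 2(1−x); from Accommodate it is −5(1−x).
Setting these equal: −3x + 2 = 5x − 5, so x = 7/8.
Therefore Country 1 plays Stay out with probability 1 − 7/8 = 1/8.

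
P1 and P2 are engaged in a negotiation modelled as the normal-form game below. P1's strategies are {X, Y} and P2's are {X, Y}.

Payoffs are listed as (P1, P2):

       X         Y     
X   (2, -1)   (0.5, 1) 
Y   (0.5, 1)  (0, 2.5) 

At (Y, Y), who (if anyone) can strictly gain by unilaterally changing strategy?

P1

P1 at (Y, Y) earns 0; deviating to X yields 0.5 — a strict improvement.
P2 earns 2.5; deviating to X yields 1 — not better.
Only P1 has a strictly profitable deviation.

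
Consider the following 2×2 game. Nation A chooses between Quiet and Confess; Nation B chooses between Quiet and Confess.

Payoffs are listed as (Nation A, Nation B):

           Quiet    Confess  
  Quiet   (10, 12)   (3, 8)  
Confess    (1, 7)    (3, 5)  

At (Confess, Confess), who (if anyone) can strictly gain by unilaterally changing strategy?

Nation A at (Confess, Confess) earns 3; deviating to Quiet yields 3 — not better.
Nation B earns 5; deviating to Quiet yields 7 — a strict improvement.
Only Nation B has a strictly profitable deviation.

Nation B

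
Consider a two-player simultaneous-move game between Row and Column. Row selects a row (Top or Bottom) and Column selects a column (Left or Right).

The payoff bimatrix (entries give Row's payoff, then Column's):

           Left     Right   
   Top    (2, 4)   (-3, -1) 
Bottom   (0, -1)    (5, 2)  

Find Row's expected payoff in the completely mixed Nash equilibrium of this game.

First find y, the probability Column plays Left, from Row's indifference between Top and Bottom: 2y − 3(1−y) = 5(1−y), giving y = 4/5.
Since Row is indifferent in equilibrium, Row's expected payoff equals the payoff from either row against (4/5, 1/5). Using Top: 2(4/5) − 3(1/5) = 1.

1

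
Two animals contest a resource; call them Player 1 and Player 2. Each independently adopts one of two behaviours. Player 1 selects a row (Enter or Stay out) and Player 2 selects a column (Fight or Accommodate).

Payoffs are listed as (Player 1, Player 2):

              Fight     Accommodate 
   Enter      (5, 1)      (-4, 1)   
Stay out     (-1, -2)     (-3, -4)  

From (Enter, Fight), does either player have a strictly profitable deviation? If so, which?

Player 1 at (Enter, Fight) earns 5; deviating to Stay out yields -1 — not better.
Player 2 earns 1; deviating to Accommodate yields 1 — not better.
Neither player can strictly improve; the profile is a Nash equilibrium.

Neither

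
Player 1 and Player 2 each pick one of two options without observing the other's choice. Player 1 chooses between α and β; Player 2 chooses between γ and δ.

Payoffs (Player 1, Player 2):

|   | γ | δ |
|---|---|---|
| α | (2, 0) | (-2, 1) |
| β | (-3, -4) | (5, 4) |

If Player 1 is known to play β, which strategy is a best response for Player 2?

Against β, Player 2 earns -4 from γ and 4 from δ.
So δ is the best response.

δ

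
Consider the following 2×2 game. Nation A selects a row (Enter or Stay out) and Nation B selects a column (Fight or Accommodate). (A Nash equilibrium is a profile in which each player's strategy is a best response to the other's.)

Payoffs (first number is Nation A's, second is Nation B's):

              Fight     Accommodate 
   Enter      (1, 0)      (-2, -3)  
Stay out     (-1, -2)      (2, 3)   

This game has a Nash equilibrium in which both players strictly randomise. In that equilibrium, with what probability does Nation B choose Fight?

2/3

Let q be the probability that Nation B plays Fight. In a completely mixed equilibrium, Nation A must be indifferent between Enter and Stay out.
Nation A's expected payoff from Enter is q − 2(1−q); from Stay out it is −q + 2(1−q).
Setting these equal: 3q − 2 = −3q + 2, so q = 2/3.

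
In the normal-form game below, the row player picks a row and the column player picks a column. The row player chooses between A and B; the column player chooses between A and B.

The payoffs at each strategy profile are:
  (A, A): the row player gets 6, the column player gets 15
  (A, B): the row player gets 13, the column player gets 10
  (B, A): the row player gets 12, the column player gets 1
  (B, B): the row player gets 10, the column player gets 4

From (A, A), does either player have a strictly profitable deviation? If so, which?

The row player

The row player at (A, A) earns 6; deviating to B yields 12 — a strict improvement.
The column player earns 15; deviating to B yields 10 — not better.
Only the row player has a strictly profitable deviation.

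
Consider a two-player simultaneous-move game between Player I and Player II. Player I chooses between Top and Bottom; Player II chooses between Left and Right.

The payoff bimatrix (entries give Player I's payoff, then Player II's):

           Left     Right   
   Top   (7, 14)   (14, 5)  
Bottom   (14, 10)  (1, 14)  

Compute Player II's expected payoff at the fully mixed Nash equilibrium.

First find x, the probability Player I plays Top, from Player II's indifference between Left and Right: 14x + 10(1−x) = 5x + 14(1−x), giving x = 4/13.
Since Player II is indifferent in equilibrium, Player II's expected payoff equals the payoff from either column against (4/13, 9/13). Using Left: 14(4/13) + 10(9/13) = 146/13.

146/13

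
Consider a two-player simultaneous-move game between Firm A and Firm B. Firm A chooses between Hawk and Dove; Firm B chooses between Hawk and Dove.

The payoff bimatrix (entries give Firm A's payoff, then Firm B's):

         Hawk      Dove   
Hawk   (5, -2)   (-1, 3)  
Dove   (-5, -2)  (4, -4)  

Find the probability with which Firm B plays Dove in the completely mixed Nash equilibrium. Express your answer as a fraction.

2/3

Let c be the probability that Firm B plays Hawk. In a completely mixed equilibrium, Firm A must be indifferent between Hawk and Dove.
Firm A's expected payoff from Hawk is 5c − (1−c); from Dove it is −5c + 4(1−c).
Setting these equal: 6c − 1 = −9c + 4, so c = 1/3.
Therefore Firm B plays Dove with probability 1 − 1/3 = 2/3.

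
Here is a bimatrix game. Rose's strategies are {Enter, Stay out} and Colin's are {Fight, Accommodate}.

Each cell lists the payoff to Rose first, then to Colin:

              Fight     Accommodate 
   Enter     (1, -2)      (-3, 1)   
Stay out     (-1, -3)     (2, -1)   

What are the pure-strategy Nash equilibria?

(Enter, Fight): Colin prefers Accommodate (1 > -2) — not an equilibrium.
(Enter, Accommodate): Rose prefers Stay out (2 > -3) — not an equilibrium.
(Stay out, Fight): Rose prefers Enter (1 > -1); Colin prefers Accommodate (-1 > -3) — not an equilibrium.
(Stay out, Accommodate): Rose gets 2 ≥ -3 from Enter, and Colin gets -1 ≥ -3 from Fight — Nash equilibrium.

(Stay out, Accommodate)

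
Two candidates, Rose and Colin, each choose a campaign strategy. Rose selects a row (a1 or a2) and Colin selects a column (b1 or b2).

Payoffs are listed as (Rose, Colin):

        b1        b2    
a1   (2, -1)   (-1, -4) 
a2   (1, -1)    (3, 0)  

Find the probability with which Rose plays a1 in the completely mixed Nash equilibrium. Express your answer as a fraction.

1/4

Let r be the probability that Rose plays a1. In a completely mixed equilibrium, Colin must be indifferent between b1 and b2.
Colin's expected payoff from b1 is −r − (1−r); from b2 it is −4r.
Setting these equal: -1 = −4r, so r = 1/4.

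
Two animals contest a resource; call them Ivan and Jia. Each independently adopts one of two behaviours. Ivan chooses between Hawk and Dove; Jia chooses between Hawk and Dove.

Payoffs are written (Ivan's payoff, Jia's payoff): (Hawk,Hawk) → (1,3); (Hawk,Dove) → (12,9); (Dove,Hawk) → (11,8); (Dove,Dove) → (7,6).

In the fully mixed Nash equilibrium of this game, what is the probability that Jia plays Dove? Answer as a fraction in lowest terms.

Let q be the probability that Jia plays Hawk. In a completely mixed equilibrium, Ivan must be indifferent between Hawk and Dove.
Ivan's expected payoff from Hawk is q + 12(1−q); from Dove it is 11q + 7(1−q).
Setting these equal: −11q + 12 = 4q + 7, so q = 1/3.
Therefore Jia plays Dove with probability 1 − 1/3 = 2/3.

2/3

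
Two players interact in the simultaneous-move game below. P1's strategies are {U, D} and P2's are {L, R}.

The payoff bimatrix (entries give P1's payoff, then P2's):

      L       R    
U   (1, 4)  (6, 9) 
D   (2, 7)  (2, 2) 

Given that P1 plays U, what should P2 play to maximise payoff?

Against U, P2 earns 4 from L and 9 from R.
So R is the best response.

R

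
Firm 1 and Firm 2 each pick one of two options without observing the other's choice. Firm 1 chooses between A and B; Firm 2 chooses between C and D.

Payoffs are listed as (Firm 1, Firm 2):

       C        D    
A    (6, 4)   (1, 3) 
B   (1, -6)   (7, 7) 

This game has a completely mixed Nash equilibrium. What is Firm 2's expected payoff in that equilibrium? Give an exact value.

First find x, the probability Firm 1 plays A, from Firm 2's indifference between C and D: 4x − 6(1−x) = 3x + 7(1−x), giving x = 13/14.
Since Firm 2 is indifferent in equilibrium, Firm 2's expected payoff equals the payoff from either column against (13/14, 1/14). Using C: 4(13/14) − 6(1/14) = 23/7.

23/7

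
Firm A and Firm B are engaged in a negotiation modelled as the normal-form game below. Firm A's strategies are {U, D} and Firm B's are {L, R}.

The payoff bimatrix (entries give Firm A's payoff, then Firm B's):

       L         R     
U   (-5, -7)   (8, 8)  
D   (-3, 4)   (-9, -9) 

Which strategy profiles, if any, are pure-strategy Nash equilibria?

(U, R) and (D, L)

(U, L): Firm A prefers D (-3 > -5); Firm B prefers R (8 > -7) — not an equilibrium.
(U, R): Firm A gets 8 ≥ -9 from D, and Firm B gets 8 ≥ -7 from L — Nash equilibrium.
(D, L): Firm A gets -3 ≥ -5 from U, and Firm B gets 4 ≥ -9 from R — Nash equilibrium.
(D, R): Firm A prefers U (8 > -9); Firm B prefers L (4 > -9) — not an equilibrium.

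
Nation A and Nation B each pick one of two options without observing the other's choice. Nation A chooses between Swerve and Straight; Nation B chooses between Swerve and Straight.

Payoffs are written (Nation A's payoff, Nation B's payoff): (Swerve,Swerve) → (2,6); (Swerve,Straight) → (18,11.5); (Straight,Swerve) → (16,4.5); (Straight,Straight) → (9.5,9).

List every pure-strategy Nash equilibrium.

(Swerve, Swerve): Nation A prefers Straight (16 > 2); Nation B prefers Straight (11.5 > 6) — not an equilibrium.
(Swerve, Straight): Nation A gets 18 ≥ 9.5 from Straight, and Nation B gets 11.5 ≥ 6 from Swerve — Nash equilibrium.
(Straight, Swerve): Nation B prefers Straight (9 > 4.5) — not an equilibrium.
(Straight, Straight): Nation A prefers Swerve (18 > 9.5) — not an equilibrium.

(Swerve, Straight)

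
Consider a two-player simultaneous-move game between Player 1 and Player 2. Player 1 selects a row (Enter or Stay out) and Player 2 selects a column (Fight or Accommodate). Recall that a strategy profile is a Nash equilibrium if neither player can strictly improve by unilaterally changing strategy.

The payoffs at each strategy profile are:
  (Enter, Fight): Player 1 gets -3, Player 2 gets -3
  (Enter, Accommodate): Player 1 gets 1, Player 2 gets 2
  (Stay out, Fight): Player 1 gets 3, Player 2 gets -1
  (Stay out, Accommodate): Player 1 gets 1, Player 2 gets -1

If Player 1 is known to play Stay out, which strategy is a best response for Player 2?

Against Stay out, Player 2 earns -1 from Fight and -1 from Accommodate.
So either strategy is a best response.

either — both Fight and Accommodate are best responses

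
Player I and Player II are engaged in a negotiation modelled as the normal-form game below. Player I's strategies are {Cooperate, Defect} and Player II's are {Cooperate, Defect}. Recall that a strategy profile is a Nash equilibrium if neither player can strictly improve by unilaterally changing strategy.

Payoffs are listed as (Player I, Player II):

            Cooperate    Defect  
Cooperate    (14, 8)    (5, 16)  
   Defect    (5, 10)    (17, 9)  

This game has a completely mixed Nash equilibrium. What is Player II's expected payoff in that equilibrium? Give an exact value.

88/9

First find x, the probability Player I plays Cooperate, from Player II's indifference between Cooperate and Defect: 8x + 10(1−x) = 16x + 9(1−x), giving x = 1/9.
Since Player II is indifferent in equilibrium, Player II's expected payoff equals the payoff from either column against (1/9, 8/9). Using Cooperate: 8(1/9) + 10(8/9) = 88/9.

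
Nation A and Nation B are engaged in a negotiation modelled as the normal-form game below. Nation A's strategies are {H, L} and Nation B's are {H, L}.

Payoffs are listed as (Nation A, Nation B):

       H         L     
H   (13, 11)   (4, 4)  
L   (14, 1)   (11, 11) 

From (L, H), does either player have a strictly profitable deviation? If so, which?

Nation A at (L, H) earns 14; deviating to H yields 13 — not better.
Nation B earns 1; deviating to L yields 11 — a strict improvement.
Only Nation B has a strictly profitable deviation.

Nation B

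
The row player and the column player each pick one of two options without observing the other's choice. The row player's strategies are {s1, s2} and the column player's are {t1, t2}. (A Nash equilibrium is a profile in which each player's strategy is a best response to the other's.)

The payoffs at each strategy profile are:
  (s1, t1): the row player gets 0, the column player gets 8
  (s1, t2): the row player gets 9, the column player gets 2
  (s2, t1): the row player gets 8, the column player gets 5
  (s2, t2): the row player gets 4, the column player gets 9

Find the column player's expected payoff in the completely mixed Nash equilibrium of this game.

31/5

First find p, the probability the row player plays s1, from the column player's indifference between t1 and t2: 8p + 5(1−p) = 2p + 9(1−p), giving p = 2/5.
Since the column player is indifferent in equilibrium, the column player's expected payoff equals the payoff from either column against (2/5, 3/5). Using t1: 8(2/5) + 5(3/5) = 31/5.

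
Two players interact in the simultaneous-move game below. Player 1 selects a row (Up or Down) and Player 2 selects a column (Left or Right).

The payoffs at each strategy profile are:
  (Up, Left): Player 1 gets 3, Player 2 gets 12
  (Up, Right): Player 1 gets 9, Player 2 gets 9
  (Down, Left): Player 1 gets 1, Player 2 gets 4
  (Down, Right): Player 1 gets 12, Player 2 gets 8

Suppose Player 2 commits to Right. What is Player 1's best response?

Against Right, Player 1 earns 9 from Up and 12 from Down.
So Down is the best response.

Down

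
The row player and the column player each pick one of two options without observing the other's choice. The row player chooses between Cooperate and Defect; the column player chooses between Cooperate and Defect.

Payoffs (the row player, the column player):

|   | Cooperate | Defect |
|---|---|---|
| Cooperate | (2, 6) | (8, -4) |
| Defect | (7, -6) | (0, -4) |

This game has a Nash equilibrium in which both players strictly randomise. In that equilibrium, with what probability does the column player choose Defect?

5/13

Let q be the probability that the column player plays Cooperate. In a completely mixed equilibrium, the row player must be indifferent between Cooperate and Defect.
The row player's expected payoff from Cooperate is 2q + 8(1−q); from Defect it is 7q.
Setting these equal: −6q + 8 = 7q, so q = 8/13.
Therefore the column player plays Defect with probability 1 − 8/13 = 5/13.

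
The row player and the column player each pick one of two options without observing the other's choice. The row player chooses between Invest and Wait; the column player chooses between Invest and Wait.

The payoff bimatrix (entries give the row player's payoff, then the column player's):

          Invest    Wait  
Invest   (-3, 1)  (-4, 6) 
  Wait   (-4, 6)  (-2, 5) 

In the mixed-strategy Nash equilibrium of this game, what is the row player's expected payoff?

First find q, the probability the column player plays Invest, from the row player's indifference between Invest and Wait: −3q − 4(1−q) = −4q − 2(1−q), giving q = 2/3.
Since the row player is indifferent in equilibrium, the row player's expected payoff equals the payoff from either row against (2/3, 1/3). Using Invest: −3(2/3) − 4(1/3) = -10/3.

-10/3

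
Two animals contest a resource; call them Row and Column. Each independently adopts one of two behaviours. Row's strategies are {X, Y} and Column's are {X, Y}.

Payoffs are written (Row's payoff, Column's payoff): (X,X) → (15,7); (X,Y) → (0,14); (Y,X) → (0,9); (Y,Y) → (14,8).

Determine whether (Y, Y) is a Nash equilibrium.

No

At (Y, Y), Row earns 14; switching to X would give 0, so Row has no profitable deviation.
Column earns 8; switching to X would give 9, so Column would deviate.
Since at least one player can profitably deviate, this is not a Nash equilibrium.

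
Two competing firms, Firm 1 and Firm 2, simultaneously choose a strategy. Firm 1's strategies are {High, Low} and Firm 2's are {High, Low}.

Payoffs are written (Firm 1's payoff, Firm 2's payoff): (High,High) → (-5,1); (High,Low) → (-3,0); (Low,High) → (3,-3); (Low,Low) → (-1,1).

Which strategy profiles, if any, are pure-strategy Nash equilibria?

(Low, Low)

(High, High): Firm 1 prefers Low (3 > -5) — not an equilibrium.
(High, Low): Firm 1 prefers Low (-1 > -3); Firm 2 prefers High (1 > 0) — not an equilibrium.
(Low, High): Firm 2 prefers Low (1 > -3) — not an equilibrium.
(Low, Low): Firm 1 gets -1 ≥ -3 from High, and Firm 2 gets 1 ≥ -3 from High — Nash equilibrium.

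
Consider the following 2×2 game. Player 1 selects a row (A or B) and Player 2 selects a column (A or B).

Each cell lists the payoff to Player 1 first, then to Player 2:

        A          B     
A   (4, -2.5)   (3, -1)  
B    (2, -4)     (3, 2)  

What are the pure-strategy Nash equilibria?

(A, A): Player 2 prefers B (-1 > -2.5) — not an equilibrium.
(A, B): Player 1 gets 3 ≥ 3 from B, and Player 2 gets -1 ≥ -2.5 from A — Nash equilibrium.
(B, A): Player 1 prefers A (4 > 2); Player 2 prefers B (2 > -4) — not an equilibrium.
(B, B): Player 1 gets 3 ≥ 3 from A, and Player 2 gets 2 ≥ -4 from A — Nash equilibrium.

(A, B) and (B, B)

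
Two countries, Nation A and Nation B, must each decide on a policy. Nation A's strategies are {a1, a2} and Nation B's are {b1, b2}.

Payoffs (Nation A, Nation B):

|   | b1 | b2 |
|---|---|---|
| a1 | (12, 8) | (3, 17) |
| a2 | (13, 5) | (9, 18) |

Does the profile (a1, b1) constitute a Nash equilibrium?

At (a1, b1), Nation A earns 12; switching to a2 would give 13, so Nation A would deviate.
Nation B earns 8; switching to b2 would give 17, so Nation B would deviate.
Since at least one player can profitably deviate, this is not a Nash equilibrium.

No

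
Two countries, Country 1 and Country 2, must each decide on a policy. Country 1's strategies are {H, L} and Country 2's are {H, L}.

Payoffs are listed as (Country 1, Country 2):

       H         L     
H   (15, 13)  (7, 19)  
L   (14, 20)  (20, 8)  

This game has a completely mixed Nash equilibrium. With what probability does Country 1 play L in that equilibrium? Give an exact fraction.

1/3

Let p be the probability that Country 1 plays H. In a completely mixed equilibrium, Country 2 must be indifferent between H and L.
Country 2's expected payoff from H is 13p + 20(1−p); from L it is 19p + 8(1−p).
Setting these equal: −7p + 20 = 11p + 8, so p = 2/3.
Therefore Country 1 plays L with probability 1 − 2/3 = 1/3.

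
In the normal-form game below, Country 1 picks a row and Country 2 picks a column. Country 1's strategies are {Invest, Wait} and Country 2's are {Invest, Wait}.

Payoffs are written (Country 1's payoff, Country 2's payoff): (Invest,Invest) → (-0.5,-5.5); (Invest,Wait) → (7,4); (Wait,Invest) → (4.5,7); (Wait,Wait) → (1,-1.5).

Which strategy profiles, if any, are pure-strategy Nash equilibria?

(Invest, Wait) and (Wait, Invest)

(Invest, Invest): Country 1 prefers Wait (4.5 > -0.5); Country 2 prefers Wait (4 > -5.5) — not an equilibrium.
(Invest, Wait): Country 1 gets 7 ≥ 1 from Wait, and Country 2 gets 4 ≥ -5.5 from Invest — Nash equilibrium.
(Wait, Invest): Country 1 gets 4.5 ≥ -0.5 from Invest, and Country 2 gets 7 ≥ -1.5 from Wait — Nash equilibrium.
(Wait, Wait): Country 1 prefers Invest (7 > 1); Country 2 prefers Invest (7 > -1.5) — not an equilibrium.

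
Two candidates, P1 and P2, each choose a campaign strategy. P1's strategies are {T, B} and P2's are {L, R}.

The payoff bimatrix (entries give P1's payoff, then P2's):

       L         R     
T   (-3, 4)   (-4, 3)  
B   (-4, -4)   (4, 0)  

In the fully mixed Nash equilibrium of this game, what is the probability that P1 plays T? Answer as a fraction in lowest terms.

Let x be the probability that P1 plays T. In a completely mixed equilibrium, P2 must be indifferent between L and R.
P2's expected payoff from L is 4x − 4(1−x); from R it is 3x.
Setting these equal: 8x − 4 = 3x, so x = 4/5.

4/5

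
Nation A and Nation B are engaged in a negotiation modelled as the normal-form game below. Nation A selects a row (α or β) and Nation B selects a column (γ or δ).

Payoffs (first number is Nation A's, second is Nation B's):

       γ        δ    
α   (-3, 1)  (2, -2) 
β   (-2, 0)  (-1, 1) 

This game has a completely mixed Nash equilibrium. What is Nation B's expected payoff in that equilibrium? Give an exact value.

1/4

First find p, the probability Nation A plays α, from Nation B's indifference between γ and δ: p = −2p + (1−p), giving p = 1/4.
Since Nation B is indifferent in equilibrium, Nation B's expected payoff equals the payoff from either column against (1/4, 3/4). Using γ: (1/4) = 1/4.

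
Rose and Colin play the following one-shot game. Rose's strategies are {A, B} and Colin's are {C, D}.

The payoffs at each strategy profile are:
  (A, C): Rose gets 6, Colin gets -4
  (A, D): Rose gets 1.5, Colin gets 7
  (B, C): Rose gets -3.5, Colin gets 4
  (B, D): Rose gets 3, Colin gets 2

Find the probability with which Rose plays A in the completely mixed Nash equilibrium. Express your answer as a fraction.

Let x be the probability that Rose plays A. In a completely mixed equilibrium, Colin must be indifferent between C and D.
Colin's expected payoff from C is −4x + 4(1−x); from D it is 7x + 2(1−x).
Setting these equal: −8x + 4 = 5x + 2, so x = 2/13.

2/13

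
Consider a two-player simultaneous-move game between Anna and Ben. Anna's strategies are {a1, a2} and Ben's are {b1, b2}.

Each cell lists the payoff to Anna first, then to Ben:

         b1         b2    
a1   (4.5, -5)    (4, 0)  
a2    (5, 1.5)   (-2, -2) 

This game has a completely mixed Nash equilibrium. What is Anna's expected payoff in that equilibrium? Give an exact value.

58/13

First find y, the probability Ben plays b1, from Anna's indifference between a1 and a2: 4.5y + 4(1−y) = 5y − 2(1−y), giving y = 12/13.
Since Anna is indifferent in equilibrium, Anna's expected payoff equals the payoff from either row against (12/13, 1/13). Using a1: 4.5(12/13) + 4(1/13) = 58/13.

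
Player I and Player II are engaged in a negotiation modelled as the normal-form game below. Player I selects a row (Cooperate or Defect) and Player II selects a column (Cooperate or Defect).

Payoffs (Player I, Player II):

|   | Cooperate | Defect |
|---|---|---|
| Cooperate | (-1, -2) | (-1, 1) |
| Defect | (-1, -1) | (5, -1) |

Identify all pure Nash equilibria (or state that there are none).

(Cooperate, Cooperate): Player II prefers Defect (1 > -2) — not an equilibrium.
(Cooperate, Defect): Player I prefers Defect (5 > -1) — not an equilibrium.
(Defect, Cooperate): Player I gets -1 ≥ -1 from Cooperate, and Player II gets -1 ≥ -1 from Defect — Nash equilibrium.
(Defect, Defect): Player I gets 5 ≥ -1 from Cooperate, and Player II gets -1 ≥ -1 from Cooperate — Nash equilibrium.

(Defect, Cooperate) and (Defect, Defect)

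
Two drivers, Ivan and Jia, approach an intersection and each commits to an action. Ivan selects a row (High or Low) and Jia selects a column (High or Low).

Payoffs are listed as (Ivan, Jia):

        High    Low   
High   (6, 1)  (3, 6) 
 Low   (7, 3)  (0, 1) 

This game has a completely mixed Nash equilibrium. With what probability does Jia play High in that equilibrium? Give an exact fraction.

3/4

Let c be the probability that Jia plays High. In a completely mixed equilibrium, Ivan must be indifferent between High and Low.
Ivan's expected payoff from High is 6c + 3(1−c); from Low it is 7c.
Setting these equal: 3c + 3 = 7c, so c = 3/4.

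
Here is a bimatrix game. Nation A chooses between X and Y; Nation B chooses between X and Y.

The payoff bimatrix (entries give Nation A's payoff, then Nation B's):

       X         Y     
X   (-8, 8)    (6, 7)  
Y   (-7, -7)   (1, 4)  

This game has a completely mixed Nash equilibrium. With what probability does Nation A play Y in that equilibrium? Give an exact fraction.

Let x be the probability that Nation A plays X. In a completely mixed equilibrium, Nation B must be indifferent between X and Y.
Nation B's expected payoff from X is 8x − 7(1−x); from Y it is 7x + 4(1−x).
Setting these equal: 15x − 7 = 3x + 4, so x = 11/12.
Therefore Nation A plays Y with probability 1 − 11/12 = 1/12.

1/12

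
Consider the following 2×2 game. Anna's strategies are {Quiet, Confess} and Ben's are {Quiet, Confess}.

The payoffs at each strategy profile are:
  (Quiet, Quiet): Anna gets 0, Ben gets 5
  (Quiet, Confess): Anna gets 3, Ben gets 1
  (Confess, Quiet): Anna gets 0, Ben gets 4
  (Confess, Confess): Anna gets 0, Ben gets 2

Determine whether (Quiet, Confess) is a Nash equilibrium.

At (Quiet, Confess), Anna earns 3; switching to Confess would give 0, so Anna has no profitable deviation.
Ben earns 1; switching to Quiet would give 5, so Ben would deviate.
Since at least one player can profitably deviate, this is not a Nash equilibrium.

No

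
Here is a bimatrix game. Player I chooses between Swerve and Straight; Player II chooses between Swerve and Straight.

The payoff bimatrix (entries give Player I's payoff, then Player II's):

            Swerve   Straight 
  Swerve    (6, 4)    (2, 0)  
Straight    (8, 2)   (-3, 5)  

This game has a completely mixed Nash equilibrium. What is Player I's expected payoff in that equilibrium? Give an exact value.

34/7

First find q, the probability Player II plays Swerve, from Player I's indifference between Swerve and Straight: 6q + 2(1−q) = 8q − 3(1−q), giving q = 5/7.
Since Player I is indifferent in equilibrium, Player I's expected payoff equals the payoff from either row against (5/7, 2/7). Using Swerve: 6(5/7) + 2(2/7) = 34/7.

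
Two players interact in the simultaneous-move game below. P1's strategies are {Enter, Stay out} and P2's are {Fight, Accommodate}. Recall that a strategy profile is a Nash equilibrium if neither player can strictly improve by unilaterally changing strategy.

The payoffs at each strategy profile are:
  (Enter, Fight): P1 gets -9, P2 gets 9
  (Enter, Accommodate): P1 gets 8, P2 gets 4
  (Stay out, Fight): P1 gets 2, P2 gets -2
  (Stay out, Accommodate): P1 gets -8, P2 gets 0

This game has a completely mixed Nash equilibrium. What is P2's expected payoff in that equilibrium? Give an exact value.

8/7

First find x, the probability P1 plays Enter, from P2's indifference between Fight and Accommodate: 9x − 2(1−x) = 4x, giving x = 2/7.
Since P2 is indifferent in equilibrium, P2's expected payoff equals the payoff from either column against (2/7, 5/7). Using Fight: 9(2/7) − 2(5/7) = 8/7.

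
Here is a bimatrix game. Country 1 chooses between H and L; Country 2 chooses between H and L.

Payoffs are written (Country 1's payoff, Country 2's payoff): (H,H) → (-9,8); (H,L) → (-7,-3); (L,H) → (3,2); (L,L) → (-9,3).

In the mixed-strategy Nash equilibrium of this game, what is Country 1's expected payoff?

First find q, the probability Country 2 plays H, from Country 1's indifference between H and L: −9q − 7(1−q) = 3q − 9(1−q), giving q = 1/7.
Since Country 1 is indifferent in equilibrium, Country 1's expected payoff equals the payoff from either row against (1/7, 6/7). Using H: −9(1/7) − 7(6/7) = -51/7.

-51/7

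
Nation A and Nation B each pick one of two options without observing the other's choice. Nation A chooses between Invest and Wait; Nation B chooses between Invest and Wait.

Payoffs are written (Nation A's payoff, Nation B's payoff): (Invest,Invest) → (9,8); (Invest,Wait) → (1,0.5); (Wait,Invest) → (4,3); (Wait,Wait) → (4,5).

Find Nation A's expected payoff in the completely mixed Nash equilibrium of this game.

First find q, the probability Nation B plays Invest, from Nation A's indifference between Invest and Wait: 9q + (1−q) = 4q + 4(1−q), giving q = 3/8.
Since Nation A is indifferent in equilibrium, Nation A's expected payoff equals the payoff from either row against (3/8, 5/8). Using Invest: 9(3/8) + (5/8) = 4.

4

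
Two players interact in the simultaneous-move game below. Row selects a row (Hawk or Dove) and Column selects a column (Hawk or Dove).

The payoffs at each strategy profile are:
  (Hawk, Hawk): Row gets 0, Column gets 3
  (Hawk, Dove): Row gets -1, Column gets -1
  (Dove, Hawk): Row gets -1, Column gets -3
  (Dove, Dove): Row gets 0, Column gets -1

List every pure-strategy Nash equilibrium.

(Hawk, Hawk): Row gets 0 ≥ -1 from Dove, and Column gets 3 ≥ -1 from Dove — Nash equilibrium.
(Hawk, Dove): Row prefers Dove (0 > -1); Column prefers Hawk (3 > -1) — not an equilibrium.
(Dove, Hawk): Row prefers Hawk (0 > -1); Column prefers Dove (-1 > -3) — not an equilibrium.
(Dove, Dove): Row gets 0 ≥ -1 from Hawk, and Column gets -1 ≥ -3 from Hawk — Nash equilibrium.

(Hawk, Hawk) and (Dove, Dove)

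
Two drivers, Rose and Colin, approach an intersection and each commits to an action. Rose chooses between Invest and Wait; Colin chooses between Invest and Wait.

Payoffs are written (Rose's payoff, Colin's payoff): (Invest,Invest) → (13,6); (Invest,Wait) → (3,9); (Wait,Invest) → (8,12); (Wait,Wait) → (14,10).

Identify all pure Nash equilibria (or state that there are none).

none

(Invest, Invest): Colin prefers Wait (9 > 6) — not an equilibrium.
(Invest, Wait): Rose prefers Wait (14 > 3) — not an equilibrium.
(Wait, Invest): Rose prefers Invest (13 > 8) — not an equilibrium.
(Wait, Wait): Colin prefers Invest (12 > 10) — not an equilibrium.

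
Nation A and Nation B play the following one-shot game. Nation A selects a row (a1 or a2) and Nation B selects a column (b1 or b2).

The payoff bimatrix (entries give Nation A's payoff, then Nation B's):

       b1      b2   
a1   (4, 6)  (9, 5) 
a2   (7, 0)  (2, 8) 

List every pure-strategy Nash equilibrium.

(a1, b1): Nation A prefers a2 (7 > 4) — not an equilibrium.
(a1, b2): Nation B prefers b1 (6 > 5) — not an equilibrium.
(a2, b1): Nation B prefers b2 (8 > 0) — not an equilibrium.
(a2, b2): Nation A prefers a1 (9 > 2) — not an equilibrium.

none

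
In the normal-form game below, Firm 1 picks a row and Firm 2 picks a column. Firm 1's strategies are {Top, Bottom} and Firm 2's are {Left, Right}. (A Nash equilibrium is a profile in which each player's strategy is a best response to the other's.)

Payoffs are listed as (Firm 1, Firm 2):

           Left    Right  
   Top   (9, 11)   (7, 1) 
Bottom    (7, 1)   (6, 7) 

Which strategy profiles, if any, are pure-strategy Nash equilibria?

(Top, Left): Firm 1 gets 9 ≥ 7 from Bottom, and Firm 2 gets 11 ≥ 1 from Right — Nash equilibrium.
(Top, Right): Firm 2 prefers Left (11 > 1) — not an equilibrium.
(Bottom, Left): Firm 1 prefers Top (9 > 7); Firm 2 prefers Right (7 > 1) — not an equilibrium.
(Bottom, Right): Firm 1 prefers Top (7 > 6) — not an equilibrium.

(Top, Left)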